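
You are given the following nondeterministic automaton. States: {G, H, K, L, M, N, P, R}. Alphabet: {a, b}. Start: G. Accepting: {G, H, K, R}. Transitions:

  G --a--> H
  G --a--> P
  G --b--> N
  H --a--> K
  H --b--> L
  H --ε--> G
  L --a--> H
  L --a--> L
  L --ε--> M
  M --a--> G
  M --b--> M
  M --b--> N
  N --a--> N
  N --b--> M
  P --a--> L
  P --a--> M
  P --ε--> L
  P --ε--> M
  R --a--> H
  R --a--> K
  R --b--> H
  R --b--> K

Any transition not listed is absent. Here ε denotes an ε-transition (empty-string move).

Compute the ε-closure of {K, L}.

Begin with {K, L}.
ε-move L → M; add M.

{K, L, M}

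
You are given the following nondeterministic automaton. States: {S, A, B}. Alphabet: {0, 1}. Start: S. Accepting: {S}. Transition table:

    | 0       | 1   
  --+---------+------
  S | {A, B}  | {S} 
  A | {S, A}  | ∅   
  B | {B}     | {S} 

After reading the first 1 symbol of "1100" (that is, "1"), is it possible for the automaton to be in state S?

Yes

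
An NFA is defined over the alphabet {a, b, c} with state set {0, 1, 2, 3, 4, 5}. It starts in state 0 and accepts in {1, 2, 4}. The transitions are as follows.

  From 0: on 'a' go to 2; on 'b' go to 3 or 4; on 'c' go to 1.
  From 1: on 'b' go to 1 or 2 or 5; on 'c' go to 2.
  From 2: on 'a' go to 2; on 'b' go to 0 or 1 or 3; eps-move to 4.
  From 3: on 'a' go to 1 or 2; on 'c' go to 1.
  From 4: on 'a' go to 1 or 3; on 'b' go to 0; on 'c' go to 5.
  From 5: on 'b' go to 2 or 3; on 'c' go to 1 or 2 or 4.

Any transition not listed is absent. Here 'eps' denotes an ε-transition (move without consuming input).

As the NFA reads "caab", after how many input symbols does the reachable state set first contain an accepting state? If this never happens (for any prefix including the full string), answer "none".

1

Start in {0}.
Read 'c': {0} → {1}.
None of the earlier sets intersect F, but {1} does.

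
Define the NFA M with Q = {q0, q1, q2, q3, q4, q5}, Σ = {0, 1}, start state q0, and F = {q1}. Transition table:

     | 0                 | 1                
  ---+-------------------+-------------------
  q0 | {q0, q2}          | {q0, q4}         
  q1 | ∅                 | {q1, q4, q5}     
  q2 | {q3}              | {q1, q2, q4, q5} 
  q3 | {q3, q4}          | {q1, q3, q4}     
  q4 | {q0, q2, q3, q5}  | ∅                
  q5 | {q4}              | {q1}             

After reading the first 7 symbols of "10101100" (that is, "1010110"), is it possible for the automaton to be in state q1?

No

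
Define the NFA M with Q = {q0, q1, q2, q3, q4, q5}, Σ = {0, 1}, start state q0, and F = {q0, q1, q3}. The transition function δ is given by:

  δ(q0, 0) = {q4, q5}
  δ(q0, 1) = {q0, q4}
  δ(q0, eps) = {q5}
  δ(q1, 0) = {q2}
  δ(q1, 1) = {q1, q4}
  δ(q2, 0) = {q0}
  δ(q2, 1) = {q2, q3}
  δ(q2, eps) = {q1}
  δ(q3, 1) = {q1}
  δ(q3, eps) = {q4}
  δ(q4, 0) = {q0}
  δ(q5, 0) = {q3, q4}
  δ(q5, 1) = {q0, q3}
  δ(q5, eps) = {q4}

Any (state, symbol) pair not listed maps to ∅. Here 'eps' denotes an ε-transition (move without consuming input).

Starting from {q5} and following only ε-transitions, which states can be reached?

{q4, q5}

Begin with {q5}.
ε-move q5 → q4; add q4.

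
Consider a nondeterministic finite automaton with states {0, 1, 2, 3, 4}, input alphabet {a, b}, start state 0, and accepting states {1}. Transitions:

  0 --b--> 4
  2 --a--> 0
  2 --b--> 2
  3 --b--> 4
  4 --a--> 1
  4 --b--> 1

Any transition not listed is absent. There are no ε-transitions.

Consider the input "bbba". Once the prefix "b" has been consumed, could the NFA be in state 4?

Start in {0}.
Read 'b': {0} → {4}.
State 4 is in {4}.

Yes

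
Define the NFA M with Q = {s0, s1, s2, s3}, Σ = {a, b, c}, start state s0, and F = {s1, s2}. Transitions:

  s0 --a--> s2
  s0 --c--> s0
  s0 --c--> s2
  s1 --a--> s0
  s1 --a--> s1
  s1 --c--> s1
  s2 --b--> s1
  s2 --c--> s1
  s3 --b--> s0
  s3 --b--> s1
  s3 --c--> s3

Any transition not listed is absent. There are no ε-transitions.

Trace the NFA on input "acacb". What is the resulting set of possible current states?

Start in {s0}.
Read 'a': s0→{s2}; now {s2}.
Read 'c': s2→{s1}; now {s1}.
Read 'a': s1→{s0, s1}; now {s0, s1}.
Read 'c': s0→{s0, s2}, s1→{s1}; now {s0, s1, s2}.
Read 'b': s0→∅, s1→∅, s2→{s1}; now {s1}.

{s1}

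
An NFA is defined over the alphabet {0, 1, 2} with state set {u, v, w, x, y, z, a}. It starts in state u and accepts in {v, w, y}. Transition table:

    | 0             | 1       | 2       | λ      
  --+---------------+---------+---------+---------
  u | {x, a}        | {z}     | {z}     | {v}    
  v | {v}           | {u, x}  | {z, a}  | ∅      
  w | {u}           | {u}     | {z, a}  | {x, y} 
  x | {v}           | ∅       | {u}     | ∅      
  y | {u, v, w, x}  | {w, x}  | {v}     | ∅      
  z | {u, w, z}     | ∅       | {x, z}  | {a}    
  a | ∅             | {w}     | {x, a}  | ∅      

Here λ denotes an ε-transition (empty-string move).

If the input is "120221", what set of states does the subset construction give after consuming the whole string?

Start: ε-closure({u}) = {u, v}.
Read '1': {u, v} → {u, v, x, z, a}.
Read '2': {u, v, x, z, a} → {u, v, x, z, a}.
Read '0': {u, v, x, z, a} → {u, v, w, x, y, z, a}.
Read '2': {u, v, w, x, y, z, a} → {u, v, x, z, a}.
Read '2': {u, v, x, z, a} → {u, v, x, z, a}.
Read '1': {u, v, x, z, a} → {u, v, w, x, y, z, a}.

{u, v, w, x, y, z, a}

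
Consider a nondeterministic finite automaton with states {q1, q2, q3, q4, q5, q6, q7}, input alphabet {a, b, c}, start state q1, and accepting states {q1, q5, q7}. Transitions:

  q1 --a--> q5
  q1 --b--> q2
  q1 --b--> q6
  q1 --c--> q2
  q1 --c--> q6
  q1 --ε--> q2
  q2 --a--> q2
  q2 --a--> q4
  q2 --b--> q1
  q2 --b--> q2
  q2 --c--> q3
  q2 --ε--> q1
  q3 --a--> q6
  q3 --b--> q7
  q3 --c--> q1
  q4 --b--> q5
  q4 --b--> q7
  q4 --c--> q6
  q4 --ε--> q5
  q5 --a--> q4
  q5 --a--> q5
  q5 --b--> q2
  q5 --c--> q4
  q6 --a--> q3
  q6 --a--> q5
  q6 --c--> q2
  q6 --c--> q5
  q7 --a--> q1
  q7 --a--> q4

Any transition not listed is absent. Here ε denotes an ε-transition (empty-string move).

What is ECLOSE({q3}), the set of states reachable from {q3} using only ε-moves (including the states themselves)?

Begin with {q3}.
No ε-moves leave this set, so the closure equals the set itself.

{q3}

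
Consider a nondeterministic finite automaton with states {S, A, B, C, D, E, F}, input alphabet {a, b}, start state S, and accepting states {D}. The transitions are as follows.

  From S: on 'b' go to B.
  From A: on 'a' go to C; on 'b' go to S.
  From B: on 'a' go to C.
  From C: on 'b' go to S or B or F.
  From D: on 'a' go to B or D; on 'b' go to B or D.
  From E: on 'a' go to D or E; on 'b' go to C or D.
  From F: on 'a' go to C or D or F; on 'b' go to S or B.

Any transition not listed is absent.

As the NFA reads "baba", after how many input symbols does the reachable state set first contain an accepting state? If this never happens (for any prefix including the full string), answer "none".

4

Start in {S}.
Read 'b': S→{B}; now {B}.
Read 'a': B→{C}; now {C}.
Read 'b': C→{S, B, F}; now {S, B, F}.
Read 'a': S→∅, B→{C}, F→{C, D, F}; now {C, D, F}.
None of the earlier sets intersect F, but {C, D, F} does.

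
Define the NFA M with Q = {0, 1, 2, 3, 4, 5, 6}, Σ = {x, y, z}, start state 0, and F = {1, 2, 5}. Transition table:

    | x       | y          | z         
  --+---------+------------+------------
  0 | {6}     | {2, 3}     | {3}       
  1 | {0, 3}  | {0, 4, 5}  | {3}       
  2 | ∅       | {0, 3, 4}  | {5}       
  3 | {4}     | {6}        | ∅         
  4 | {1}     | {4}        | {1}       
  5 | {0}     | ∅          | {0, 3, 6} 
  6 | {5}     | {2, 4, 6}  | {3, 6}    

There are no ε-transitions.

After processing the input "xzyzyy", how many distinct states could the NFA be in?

5

Start in {0}.
Read 'x': 0→{6}; now {6}.
Read 'z': 6→{3, 6}; now {3, 6}.
Read 'y': 3→{6}, 6→{2, 4, 6}; now {2, 4, 6}.
Read 'z': 2→{5}, 4→{1}, 6→{3, 6}; now {1, 3, 5, 6}.
Read 'y': 1→{0, 4, 5}, 3→{6}, 5→∅, 6→{2, 4, 6}; now {0, 2, 4, 5, 6}.
Read 'y': 0→{2, 3}, 2→{0, 3, 4}, 4→{4}, 5→∅, 6→{2, 4, 6}; now {0, 2, 3, 4, 6}.
That set has 5 states.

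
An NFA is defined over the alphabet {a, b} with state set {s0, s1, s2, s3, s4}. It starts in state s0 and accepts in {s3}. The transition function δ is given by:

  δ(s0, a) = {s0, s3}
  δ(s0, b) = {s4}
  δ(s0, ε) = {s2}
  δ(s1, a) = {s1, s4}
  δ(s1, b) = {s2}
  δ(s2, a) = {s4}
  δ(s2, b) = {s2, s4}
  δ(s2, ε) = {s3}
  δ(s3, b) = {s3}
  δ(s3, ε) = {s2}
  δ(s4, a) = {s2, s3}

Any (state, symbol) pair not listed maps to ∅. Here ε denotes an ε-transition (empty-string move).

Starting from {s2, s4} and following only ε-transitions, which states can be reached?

Begin with {s2, s4}.
ε-move s2 → s3; add s3.

{s2, s3, s4}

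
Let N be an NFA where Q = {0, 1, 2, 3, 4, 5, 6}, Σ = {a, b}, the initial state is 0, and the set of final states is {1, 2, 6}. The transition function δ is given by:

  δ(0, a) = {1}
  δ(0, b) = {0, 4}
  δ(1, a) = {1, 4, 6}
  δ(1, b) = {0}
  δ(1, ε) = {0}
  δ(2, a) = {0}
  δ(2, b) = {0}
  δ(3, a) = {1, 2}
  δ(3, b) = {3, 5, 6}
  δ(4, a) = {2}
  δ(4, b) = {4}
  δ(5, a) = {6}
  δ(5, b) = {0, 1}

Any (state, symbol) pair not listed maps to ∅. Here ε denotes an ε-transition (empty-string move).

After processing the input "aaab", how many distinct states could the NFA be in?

2

Start in {0}.
Read 'a': 0→{1}; union {1}; ε-closure = {0, 1}.
Read 'a': 0→{1}, 1→{1, 4, 6}; union {1, 4, 6}; ε-closure = {0, 1, 4, 6}.
Read 'a': 0→{1}, 1→{1, 4, 6}, 4→{2}, 6→∅; union {1, 2, 4, 6}; ε-closure = {0, 1, 2, 4, 6}.
Read 'b': 0→{0, 4}, 1→{0}, 2→{0}, 4→{4}, 6→∅; now {0, 4}.
That set has 2 states.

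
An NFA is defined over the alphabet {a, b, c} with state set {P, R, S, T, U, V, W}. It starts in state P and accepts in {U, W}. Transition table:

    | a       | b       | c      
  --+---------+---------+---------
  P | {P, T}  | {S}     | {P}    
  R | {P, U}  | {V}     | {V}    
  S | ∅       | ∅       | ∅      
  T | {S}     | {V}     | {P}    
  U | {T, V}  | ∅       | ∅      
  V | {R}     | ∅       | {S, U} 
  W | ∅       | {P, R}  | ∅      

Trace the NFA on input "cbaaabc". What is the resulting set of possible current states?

∅

Start in {P}.
Read 'c': P→{P}; now {P}.
Read 'b': P→{S}; now {S}.
Read 'a': S→∅; now ∅.
The set is empty and remains empty for the remaining 4 symbols.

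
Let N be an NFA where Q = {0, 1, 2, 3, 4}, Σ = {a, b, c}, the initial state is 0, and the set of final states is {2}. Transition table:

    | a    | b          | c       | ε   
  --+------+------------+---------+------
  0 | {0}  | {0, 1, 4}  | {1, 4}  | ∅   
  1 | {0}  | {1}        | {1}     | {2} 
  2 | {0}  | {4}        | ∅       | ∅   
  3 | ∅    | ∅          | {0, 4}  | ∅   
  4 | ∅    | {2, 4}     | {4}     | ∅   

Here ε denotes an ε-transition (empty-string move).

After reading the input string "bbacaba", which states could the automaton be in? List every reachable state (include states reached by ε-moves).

{0}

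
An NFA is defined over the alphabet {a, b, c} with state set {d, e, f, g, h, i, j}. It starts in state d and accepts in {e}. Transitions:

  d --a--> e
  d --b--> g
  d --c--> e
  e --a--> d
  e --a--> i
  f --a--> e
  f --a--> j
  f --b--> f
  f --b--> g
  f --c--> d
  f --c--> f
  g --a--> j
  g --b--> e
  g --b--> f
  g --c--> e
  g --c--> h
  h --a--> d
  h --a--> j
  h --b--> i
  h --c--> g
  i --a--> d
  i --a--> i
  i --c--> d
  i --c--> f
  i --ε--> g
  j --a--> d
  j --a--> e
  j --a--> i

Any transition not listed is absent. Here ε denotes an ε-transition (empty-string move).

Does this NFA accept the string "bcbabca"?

Yes

Start in {d}.
Read 'b': d→{g}; now {g}.
Read 'c': g→{e, h}; now {e, h}.
Read 'b': e→∅, h→{i}; union {i}; ε-closure = {g, i}.
Read 'a': g→{j}, i→{d, i}; union {d, i, j}; ε-closure = {d, g, i, j}.
Read 'b': d→{g}, g→{e, f}, i→∅, j→∅; now {e, f, g}.
Read 'c': e→∅, f→{d, f}, g→{e, h}; now {d, e, f, h}.
Read 'a': d→{e}, e→{d, i}, f→{e, j}, h→{d, j}; union {d, e, i, j}; ε-closure = {d, e, g, i, j}.
The final set {d, e, g, i, j} contains the accepting state e.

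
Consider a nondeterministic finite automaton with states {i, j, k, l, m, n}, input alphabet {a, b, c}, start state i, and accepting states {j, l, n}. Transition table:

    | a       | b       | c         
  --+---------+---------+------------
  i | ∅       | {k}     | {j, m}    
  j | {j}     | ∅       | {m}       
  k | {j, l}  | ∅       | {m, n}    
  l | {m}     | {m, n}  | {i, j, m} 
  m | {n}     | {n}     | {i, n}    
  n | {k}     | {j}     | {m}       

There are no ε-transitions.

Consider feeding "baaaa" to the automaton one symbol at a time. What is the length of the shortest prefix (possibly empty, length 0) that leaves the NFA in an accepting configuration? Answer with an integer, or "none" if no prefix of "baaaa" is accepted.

2

Start in {i}.
Read 'b': i→{k}; now {k}.
Read 'a': k→{j, l}; now {j, l}.
None of the earlier sets intersect F, but {j, l} does.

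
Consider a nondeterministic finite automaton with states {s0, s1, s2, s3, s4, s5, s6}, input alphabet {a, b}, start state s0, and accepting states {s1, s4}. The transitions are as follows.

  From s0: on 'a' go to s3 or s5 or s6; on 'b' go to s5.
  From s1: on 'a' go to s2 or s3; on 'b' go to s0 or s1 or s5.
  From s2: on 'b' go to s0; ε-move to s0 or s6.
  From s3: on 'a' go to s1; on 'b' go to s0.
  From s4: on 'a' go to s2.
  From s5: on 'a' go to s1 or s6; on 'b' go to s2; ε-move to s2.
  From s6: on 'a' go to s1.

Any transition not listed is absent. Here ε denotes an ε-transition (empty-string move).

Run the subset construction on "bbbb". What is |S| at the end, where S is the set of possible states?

Start in {s0}.
Read 'b': {s0} → {s0, s2, s5, s6}.
Read 'b': {s0, s2, s5, s6} → {s0, s2, s5, s6}.
Read 'b': {s0, s2, s5, s6} → {s0, s2, s5, s6}.
Read 'b': {s0, s2, s5, s6} → {s0, s2, s5, s6}.
That set has 4 states.

4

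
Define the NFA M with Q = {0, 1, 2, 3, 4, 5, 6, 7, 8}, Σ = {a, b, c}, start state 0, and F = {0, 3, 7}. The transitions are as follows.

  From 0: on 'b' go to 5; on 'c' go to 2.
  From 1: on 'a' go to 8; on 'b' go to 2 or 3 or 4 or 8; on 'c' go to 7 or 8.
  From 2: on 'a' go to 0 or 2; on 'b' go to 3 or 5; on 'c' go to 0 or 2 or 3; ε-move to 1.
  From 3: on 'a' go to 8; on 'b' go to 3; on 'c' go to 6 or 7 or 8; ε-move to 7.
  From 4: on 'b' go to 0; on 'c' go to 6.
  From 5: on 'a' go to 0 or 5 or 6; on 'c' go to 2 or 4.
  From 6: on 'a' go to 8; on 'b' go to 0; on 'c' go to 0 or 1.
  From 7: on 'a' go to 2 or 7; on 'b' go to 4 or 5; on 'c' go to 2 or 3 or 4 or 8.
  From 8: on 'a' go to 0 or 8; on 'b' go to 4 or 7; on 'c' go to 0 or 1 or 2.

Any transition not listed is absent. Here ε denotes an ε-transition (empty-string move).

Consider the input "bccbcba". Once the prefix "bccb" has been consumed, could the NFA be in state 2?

Start in {0}.
Read 'b': 0→{5}; now {5}.
Read 'c': 5→{2, 4}; union {2, 4}; ε-closure = {1, 2, 4}.
Read 'c': 1→{7, 8}, 2→{0, 2, 3}, 4→{6}; union {0, 2, 3, 6, 7, 8}; ε-closure = {0, 1, 2, 3, 6, 7, 8}.
Read 'b': 0→{5}, 1→{2, 3, 4, 8}, 2→{3, 5}, 3→{3}, 6→{0}, 7→{4, 5}, 8→{4, 7}; union {0, 2, 3, 4, 5, 7, 8}; ε-closure = {0, 1, 2, 3, 4, 5, 7, 8}.
State 2 is in {0, 1, 2, 3, 4, 5, 7, 8}.

Yes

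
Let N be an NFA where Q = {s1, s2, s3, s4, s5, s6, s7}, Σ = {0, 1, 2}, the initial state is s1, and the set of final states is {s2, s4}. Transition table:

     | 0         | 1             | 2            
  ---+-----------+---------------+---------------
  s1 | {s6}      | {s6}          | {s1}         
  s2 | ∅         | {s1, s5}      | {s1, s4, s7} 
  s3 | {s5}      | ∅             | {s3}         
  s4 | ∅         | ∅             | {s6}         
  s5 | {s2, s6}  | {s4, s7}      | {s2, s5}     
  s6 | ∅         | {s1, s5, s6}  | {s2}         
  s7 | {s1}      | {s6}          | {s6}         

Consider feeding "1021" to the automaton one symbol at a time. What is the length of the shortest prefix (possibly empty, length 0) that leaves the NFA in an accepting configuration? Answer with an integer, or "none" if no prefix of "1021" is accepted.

Start in {s1}.
Read '1': s1→{s6}; now {s6}.
Read '0': s6→∅; now ∅.
The set is empty and remains empty for the remaining 2 symbols.
No reachable set along the way intersects F.

none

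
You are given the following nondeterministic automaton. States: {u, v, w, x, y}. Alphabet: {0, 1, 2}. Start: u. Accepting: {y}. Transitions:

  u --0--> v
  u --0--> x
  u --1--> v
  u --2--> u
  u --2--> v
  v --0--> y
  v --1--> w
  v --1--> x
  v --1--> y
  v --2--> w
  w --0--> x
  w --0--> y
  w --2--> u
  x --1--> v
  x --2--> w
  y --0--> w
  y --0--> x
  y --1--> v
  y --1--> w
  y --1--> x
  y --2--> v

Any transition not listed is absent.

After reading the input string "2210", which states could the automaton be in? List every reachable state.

{w, x, y}

Start in {u}.
Read '2': u→{u, v}; now {u, v}.
Read '2': u→{u, v}, v→{w}; now {u, v, w}.
Read '1': u→{v}, v→{w, x, y}, w→∅; now {v, w, x, y}.
Read '0': v→{y}, w→{x, y}, x→∅, y→{w, x}; now {w, x, y}.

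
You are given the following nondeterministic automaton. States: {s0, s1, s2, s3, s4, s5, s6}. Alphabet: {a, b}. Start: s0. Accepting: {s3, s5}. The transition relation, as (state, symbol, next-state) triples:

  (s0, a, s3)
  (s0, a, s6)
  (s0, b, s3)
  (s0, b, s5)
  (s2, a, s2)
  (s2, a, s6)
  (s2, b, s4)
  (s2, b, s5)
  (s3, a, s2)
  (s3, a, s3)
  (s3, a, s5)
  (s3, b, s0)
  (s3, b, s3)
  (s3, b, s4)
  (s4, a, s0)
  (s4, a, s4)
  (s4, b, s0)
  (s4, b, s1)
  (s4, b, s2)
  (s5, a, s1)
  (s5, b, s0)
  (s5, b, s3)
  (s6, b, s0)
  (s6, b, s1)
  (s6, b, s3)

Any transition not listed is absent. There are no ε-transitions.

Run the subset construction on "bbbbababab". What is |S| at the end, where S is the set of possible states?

6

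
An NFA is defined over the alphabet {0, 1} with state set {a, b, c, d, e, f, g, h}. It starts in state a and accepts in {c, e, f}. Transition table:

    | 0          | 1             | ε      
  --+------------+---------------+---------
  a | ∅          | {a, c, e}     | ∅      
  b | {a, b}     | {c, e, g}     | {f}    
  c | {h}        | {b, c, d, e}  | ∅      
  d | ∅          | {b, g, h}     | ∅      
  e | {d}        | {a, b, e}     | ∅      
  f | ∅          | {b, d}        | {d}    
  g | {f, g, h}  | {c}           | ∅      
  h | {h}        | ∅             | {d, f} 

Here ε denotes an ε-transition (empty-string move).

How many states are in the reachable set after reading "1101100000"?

6

Start in {a}.
Read '1': a→{a, c, e}; now {a, c, e}.
Read '1': a→{a, c, e}, c→{b, c, d, e}, e→{a, b, e}; union {a, b, c, d, e}; ε-closure = {a, b, c, d, e, f}.
Read '0': a→∅, b→{a, b}, c→{h}, d→∅, e→{d}, f→∅; union {a, b, d, h}; ε-closure = {a, b, d, f, h}.
Read '1': a→{a, c, e}, b→{c, e, g}, d→{b, g, h}, f→{b, d}, h→∅; union {a, b, c, d, e, g, h}; ε-closure = {a, b, c, d, e, f, g, h}.
Read '1': a→{a, c, e}, b→{c, e, g}, c→{b, c, d, e}, d→{b, g, h}, e→{a, b, e}, f→{b, d}, g→{c}, h→∅; union {a, b, c, d, e, g, h}; ε-closure = {a, b, c, d, e, f, g, h}.
Read '0': a→∅, b→{a, b}, c→{h}, d→∅, e→{d}, f→∅, g→{f, g, h}, h→{h}; now {a, b, d, f, g, h}.
Read '0': a→∅, b→{a, b}, d→∅, f→∅, g→{f, g, h}, h→{h}; union {a, b, f, g, h}; ε-closure = {a, b, d, f, g, h}.
Read '0': a→∅, b→{a, b}, d→∅, f→∅, g→{f, g, h}, h→{h}; union {a, b, f, g, h}; ε-closure = {a, b, d, f, g, h}.
Read '0': a→∅, b→{a, b}, d→∅, f→∅, g→{f, g, h}, h→{h}; union {a, b, f, g, h}; ε-closure = {a, b, d, f, g, h}.
Read '0': a→∅, b→{a, b}, d→∅, f→∅, g→{f, g, h}, h→{h}; union {a, b, f, g, h}; ε-closure = {a, b, d, f, g, h}.
That set has 6 states.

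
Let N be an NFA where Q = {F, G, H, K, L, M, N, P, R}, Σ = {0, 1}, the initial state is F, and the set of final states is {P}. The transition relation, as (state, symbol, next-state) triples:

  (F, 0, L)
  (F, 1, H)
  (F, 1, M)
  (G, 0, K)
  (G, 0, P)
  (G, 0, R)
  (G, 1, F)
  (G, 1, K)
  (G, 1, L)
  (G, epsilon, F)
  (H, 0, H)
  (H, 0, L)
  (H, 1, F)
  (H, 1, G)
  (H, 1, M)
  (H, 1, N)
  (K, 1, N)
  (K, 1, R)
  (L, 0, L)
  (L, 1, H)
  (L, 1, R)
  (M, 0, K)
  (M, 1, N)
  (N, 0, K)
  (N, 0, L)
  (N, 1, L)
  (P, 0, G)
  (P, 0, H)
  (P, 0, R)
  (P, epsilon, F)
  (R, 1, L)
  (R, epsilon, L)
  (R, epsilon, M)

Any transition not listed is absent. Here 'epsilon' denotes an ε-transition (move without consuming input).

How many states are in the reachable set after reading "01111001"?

Start in {F}.
Read '0': F→{L}; now {L}.
Read '1': L→{H, R}; union {H, R}; ε-closure = {H, L, M, R}.
Read '1': H→{F, G, M, N}, L→{H, R}, M→{N}, R→{L}; now {F, G, H, L, M, N, R}.
Read '1': F→{H, M}, G→{F, K, L}, H→{F, G, M, N}, L→{H, R}, M→{N}, N→{L}, R→{L}; now {F, G, H, K, L, M, N, R}.
Read '1': F→{H, M}, G→{F, K, L}, H→{F, G, M, N}, K→{N, R}, L→{H, R}, M→{N}, N→{L}, R→{L}; now {F, G, H, K, L, M, N, R}.
Read '0': F→{L}, G→{K, P, R}, H→{H, L}, K→∅, L→{L}, M→{K}, N→{K, L}, R→∅; union {H, K, L, P, R}; ε-closure = {F, H, K, L, M, P, R}.
Read '0': F→{L}, H→{H, L}, K→∅, L→{L}, M→{K}, P→{G, H, R}, R→∅; union {G, H, K, L, R}; ε-closure = {F, G, H, K, L, M, R}.
Read '1': F→{H, M}, G→{F, K, L}, H→{F, G, M, N}, K→{N, R}, L→{H, R}, M→{N}, R→{L}; now {F, G, H, K, L, M, N, R}.
That set has 8 states.

8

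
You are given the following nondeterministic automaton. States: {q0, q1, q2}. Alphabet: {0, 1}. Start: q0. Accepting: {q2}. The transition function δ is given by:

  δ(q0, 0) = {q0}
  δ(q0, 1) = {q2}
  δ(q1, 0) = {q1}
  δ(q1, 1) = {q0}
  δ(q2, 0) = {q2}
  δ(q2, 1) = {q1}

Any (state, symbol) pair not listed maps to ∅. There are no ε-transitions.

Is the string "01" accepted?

Yes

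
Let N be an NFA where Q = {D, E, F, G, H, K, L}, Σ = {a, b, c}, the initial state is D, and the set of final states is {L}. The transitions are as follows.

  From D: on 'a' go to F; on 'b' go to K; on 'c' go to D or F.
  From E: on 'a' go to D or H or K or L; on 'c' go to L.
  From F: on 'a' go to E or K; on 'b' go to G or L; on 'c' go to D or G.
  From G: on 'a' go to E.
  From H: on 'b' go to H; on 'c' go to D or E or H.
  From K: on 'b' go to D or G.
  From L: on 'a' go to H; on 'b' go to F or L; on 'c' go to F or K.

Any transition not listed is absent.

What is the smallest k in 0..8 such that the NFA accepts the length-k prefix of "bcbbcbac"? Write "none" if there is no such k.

none

Start in {D}.
Read 'b': D→{K}; now {K}.
Read 'c': K→∅; now ∅.
The set is empty and remains empty for the remaining 6 symbols.
No reachable set along the way intersects F.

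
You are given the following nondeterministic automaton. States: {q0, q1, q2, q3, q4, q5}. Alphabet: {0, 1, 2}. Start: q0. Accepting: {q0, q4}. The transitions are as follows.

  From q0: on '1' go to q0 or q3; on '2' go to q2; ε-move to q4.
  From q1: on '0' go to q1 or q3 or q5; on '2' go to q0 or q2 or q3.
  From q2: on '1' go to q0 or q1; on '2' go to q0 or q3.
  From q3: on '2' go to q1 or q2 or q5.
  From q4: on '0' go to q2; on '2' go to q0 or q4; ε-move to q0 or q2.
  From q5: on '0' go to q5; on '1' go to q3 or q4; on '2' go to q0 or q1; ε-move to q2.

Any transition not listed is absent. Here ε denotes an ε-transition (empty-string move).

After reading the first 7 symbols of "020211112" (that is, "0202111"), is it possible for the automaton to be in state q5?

Start: ε-closure({q0}) = {q0, q2, q4}.
Read '0': {q0, q2, q4} → {q2}.
Read '2': {q2} → {q0, q2, q3, q4}.
Read '0': {q0, q2, q3, q4} → {q2}.
Read '2': {q2} → {q0, q2, q3, q4}.
Read '1': {q0, q2, q3, q4} → {q0, q1, q2, q3, q4}.
Read '1': {q0, q1, q2, q3, q4} → {q0, q1, q2, q3, q4}.
Read '1': {q0, q1, q2, q3, q4} → {q0, q1, q2, q3, q4}.
State q5 is not in {q0, q1, q2, q3, q4}.

No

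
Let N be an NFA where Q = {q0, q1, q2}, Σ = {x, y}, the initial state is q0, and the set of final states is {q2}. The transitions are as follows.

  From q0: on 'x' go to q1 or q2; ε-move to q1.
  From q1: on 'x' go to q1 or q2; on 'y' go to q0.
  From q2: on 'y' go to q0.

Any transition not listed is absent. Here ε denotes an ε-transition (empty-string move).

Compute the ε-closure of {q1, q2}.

{q1, q2}

Begin with {q1, q2}.
No ε-moves leave this set, so the closure equals the set itself.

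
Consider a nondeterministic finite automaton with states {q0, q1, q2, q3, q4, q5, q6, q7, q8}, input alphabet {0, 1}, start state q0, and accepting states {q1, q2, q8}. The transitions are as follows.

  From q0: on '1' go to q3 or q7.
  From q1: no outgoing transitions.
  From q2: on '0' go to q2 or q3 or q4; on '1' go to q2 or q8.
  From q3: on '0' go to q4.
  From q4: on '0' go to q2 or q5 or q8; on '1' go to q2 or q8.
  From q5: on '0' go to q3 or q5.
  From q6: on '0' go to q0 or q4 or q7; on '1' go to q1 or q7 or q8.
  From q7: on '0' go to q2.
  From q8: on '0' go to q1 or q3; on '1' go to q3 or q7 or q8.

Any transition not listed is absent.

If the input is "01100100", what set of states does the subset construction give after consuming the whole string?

Start in {q0}.
Read '0': q0→∅; now ∅.
The set is empty and remains empty for the remaining 7 symbols.

∅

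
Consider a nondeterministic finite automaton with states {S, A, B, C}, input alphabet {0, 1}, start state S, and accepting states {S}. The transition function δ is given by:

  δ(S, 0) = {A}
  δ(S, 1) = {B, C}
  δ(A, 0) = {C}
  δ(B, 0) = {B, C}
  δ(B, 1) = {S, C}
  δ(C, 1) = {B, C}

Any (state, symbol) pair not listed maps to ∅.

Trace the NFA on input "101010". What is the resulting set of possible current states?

{A, B, C}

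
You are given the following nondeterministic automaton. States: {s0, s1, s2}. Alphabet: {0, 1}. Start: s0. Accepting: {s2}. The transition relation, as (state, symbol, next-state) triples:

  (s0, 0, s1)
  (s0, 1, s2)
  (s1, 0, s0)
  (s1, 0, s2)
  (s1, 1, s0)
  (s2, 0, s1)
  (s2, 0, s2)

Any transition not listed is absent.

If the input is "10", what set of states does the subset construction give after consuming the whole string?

{s1, s2}

Start in {s0}.
Read '1': {s0} → {s2}.
Read '0': {s2} → {s1, s2}.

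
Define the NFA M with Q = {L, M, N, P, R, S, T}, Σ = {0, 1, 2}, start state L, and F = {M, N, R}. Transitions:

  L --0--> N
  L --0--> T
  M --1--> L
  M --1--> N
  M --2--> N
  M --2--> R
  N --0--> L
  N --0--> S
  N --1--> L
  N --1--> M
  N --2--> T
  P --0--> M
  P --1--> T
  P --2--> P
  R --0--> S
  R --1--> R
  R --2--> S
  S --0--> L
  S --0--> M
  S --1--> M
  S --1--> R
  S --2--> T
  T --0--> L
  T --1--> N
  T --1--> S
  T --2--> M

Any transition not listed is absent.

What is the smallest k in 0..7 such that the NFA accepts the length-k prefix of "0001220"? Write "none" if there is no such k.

Start in {L}.
Read '0': L→{N, T}; now {N, T}.
None of the earlier sets intersect F, but {N, T} does.

1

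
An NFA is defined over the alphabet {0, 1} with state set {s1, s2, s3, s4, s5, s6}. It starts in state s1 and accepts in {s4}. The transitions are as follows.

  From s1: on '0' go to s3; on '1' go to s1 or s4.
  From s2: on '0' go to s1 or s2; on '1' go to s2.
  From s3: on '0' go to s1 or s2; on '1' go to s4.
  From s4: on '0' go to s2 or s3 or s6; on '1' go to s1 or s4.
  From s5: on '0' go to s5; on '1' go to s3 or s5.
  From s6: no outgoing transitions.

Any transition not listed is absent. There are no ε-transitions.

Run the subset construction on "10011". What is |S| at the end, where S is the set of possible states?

3

Start in {s1}.
Read '1': {s1} → {s1, s4}.
Read '0': {s1, s4} → {s2, s3, s6}.
Read '0': {s2, s3, s6} → {s1, s2}.
Read '1': {s1, s2} → {s1, s2, s4}.
Read '1': {s1, s2, s4} → {s1, s2, s4}.
That set has 3 states.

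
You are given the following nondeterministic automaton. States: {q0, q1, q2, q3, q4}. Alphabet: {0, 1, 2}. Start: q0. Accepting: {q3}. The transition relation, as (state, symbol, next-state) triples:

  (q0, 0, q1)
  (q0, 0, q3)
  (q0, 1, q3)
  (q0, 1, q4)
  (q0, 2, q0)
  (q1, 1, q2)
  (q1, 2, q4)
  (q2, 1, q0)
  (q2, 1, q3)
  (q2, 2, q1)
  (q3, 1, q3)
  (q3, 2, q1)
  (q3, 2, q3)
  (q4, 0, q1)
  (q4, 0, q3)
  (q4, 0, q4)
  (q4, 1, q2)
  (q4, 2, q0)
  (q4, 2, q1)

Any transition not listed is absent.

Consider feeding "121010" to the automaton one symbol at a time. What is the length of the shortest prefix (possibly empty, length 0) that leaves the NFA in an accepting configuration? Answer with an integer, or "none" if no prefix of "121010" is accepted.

Start in {q0}.
Read '1': q0→{q3, q4}; now {q3, q4}.
None of the earlier sets intersect F, but {q3, q4} does.

1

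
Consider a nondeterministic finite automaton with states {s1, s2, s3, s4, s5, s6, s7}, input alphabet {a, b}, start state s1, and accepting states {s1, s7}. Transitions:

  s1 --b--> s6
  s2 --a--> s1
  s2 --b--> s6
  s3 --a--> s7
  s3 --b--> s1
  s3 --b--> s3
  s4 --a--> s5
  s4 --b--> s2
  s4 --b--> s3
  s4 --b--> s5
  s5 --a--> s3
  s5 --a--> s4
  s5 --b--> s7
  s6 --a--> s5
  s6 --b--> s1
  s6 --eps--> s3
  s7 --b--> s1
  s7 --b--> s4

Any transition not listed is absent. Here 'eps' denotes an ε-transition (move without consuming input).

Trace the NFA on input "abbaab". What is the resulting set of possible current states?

∅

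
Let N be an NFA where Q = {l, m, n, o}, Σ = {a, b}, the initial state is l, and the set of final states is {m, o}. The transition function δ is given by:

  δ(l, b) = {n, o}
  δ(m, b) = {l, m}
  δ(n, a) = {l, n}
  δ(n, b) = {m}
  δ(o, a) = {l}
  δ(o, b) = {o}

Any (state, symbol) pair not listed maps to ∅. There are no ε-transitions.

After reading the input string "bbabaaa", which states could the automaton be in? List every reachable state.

Start in {l}.
Read 'b': {l} → {n, o}.
Read 'b': {n, o} → {m, o}.
Read 'a': {m, o} → {l}.
Read 'b': {l} → {n, o}.
Read 'a': {n, o} → {l, n}.
Read 'a': {l, n} → {l, n}.
Read 'a': {l, n} → {l, n}.

{l, n}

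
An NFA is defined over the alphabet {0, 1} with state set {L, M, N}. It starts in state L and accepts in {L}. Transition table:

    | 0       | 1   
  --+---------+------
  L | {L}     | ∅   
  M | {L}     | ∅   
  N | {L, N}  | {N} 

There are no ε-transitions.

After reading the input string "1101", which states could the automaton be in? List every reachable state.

∅

Start in {L}.
Read '1': L→∅; now ∅.
The set is empty and remains empty for the remaining 3 symbols.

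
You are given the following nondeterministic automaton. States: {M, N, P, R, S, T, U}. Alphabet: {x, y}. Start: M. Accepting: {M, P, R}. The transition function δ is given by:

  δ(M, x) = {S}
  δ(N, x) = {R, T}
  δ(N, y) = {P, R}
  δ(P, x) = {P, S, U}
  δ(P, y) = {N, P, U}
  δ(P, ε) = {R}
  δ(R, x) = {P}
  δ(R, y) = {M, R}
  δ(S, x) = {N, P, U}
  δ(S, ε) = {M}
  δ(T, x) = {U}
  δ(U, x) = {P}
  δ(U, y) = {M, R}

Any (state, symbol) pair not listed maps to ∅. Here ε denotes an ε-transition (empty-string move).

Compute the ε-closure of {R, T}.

{R, T}

Begin with {R, T}.
No ε-moves leave this set, so the closure equals the set itself.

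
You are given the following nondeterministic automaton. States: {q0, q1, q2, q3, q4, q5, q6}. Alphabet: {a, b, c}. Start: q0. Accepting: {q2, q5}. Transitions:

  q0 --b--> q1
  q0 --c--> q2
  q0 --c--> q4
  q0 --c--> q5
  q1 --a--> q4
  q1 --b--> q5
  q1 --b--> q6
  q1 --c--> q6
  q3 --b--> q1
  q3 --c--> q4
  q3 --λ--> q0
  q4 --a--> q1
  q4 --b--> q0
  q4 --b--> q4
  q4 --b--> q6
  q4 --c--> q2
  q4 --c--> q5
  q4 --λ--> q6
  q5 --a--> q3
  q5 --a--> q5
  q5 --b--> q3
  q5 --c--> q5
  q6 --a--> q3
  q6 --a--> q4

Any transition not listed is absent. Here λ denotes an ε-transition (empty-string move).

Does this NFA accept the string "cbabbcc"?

Yes

Start in {q0}.
Read 'c': q0→{q2, q4, q5}; union {q2, q4, q5}; ε-closure = {q2, q4, q5, q6}.
Read 'b': q2→∅, q4→{q0, q4, q6}, q5→{q3}, q6→∅; now {q0, q3, q4, q6}.
Read 'a': q0→∅, q3→∅, q4→{q1}, q6→{q3, q4}; union {q1, q3, q4}; ε-closure = {q0, q1, q3, q4, q6}.
Read 'b': q0→{q1}, q1→{q5, q6}, q3→{q1}, q4→{q0, q4, q6}, q6→∅; now {q0, q1, q4, q5, q6}.
Read 'b': q0→{q1}, q1→{q5, q6}, q4→{q0, q4, q6}, q5→{q3}, q6→∅; now {q0, q1, q3, q4, q5, q6}.
Read 'c': q0→{q2, q4, q5}, q1→{q6}, q3→{q4}, q4→{q2, q5}, q5→{q5}, q6→∅; now {q2, q4, q5, q6}.
Read 'c': q2→∅, q4→{q2, q5}, q5→{q5}, q6→∅; now {q2, q5}.
The final set {q2, q5} contains the accepting states q2, q5.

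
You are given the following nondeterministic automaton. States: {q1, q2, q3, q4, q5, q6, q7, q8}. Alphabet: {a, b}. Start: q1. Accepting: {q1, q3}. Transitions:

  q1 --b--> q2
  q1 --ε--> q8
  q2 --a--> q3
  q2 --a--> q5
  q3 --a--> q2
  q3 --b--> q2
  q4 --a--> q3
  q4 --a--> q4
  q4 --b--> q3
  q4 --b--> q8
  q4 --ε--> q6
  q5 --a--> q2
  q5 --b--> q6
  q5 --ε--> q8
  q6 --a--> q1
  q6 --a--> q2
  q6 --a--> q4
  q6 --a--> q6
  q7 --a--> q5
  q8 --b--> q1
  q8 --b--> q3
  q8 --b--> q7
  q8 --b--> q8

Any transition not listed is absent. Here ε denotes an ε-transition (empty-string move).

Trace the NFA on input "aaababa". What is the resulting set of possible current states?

∅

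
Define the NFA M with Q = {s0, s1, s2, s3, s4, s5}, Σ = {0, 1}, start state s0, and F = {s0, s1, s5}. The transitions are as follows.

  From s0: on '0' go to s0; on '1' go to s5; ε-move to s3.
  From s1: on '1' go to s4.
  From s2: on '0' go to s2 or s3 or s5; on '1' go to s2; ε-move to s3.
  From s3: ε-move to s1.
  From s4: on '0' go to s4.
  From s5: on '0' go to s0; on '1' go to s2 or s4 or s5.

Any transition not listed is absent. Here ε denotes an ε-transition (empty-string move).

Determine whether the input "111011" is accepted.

Yes

Start: ε-closure({s0}) = {s0, s1, s3}.
Read '1': {s0, s1, s3} → {s4, s5}.
Read '1': {s4, s5} → {s1, s2, s3, s4, s5}.
Read '1': {s1, s2, s3, s4, s5} → {s1, s2, s3, s4, s5}.
Read '0': {s1, s2, s3, s4, s5} → {s0, s1, s2, s3, s4, s5}.
Read '1': {s0, s1, s2, s3, s4, s5} → {s1, s2, s3, s4, s5}.
Read '1': {s1, s2, s3, s4, s5} → {s1, s2, s3, s4, s5}.
The final set {s1, s2, s3, s4, s5} contains the accepting states s1, s5.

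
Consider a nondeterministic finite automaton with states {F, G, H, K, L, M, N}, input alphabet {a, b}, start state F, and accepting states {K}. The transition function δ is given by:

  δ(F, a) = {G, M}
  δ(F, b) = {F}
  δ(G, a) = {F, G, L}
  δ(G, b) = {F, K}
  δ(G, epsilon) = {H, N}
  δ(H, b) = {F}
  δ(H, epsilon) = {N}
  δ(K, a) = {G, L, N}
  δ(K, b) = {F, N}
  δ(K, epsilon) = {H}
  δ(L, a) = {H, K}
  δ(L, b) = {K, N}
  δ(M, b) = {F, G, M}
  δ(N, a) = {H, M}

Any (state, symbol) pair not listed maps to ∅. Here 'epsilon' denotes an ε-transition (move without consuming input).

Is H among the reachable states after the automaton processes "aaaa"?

Yes

Start in {F}.
Read 'a': F→{G, M}; union {G, M}; ε-closure = {G, H, M, N}.
Read 'a': G→{F, G, L}, H→∅, M→∅, N→{H, M}; union {F, G, H, L, M}; ε-closure = {F, G, H, L, M, N}.
Read 'a': F→{G, M}, G→{F, G, L}, H→∅, L→{H, K}, M→∅, N→{H, M}; union {F, G, H, K, L, M}; ε-closure = {F, G, H, K, L, M, N}.
Read 'a': F→{G, M}, G→{F, G, L}, H→∅, K→{G, L, N}, L→{H, K}, M→∅, N→{H, M}; now {F, G, H, K, L, M, N}.
State H is in {F, G, H, K, L, M, N}.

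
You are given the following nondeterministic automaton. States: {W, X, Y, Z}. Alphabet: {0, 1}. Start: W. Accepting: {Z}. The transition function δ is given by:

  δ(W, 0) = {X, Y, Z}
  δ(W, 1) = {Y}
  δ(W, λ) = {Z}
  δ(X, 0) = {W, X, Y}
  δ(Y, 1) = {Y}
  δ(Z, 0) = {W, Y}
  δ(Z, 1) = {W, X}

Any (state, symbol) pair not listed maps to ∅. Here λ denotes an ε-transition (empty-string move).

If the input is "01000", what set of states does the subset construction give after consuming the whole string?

{W, X, Y, Z}

Start: ε-closure({W}) = {W, Z}.
Read '0': W→{X, Y, Z}, Z→{W, Y}; now {W, X, Y, Z}.
Read '1': W→{Y}, X→∅, Y→{Y}, Z→{W, X}; union {W, X, Y}; ε-closure = {W, X, Y, Z}.
Read '0': W→{X, Y, Z}, X→{W, X, Y}, Y→∅, Z→{W, Y}; now {W, X, Y, Z}.
Read '0': W→{X, Y, Z}, X→{W, X, Y}, Y→∅, Z→{W, Y}; now {W, X, Y, Z}.
Read '0': W→{X, Y, Z}, X→{W, X, Y}, Y→∅, Z→{W, Y}; now {W, X, Y, Z}.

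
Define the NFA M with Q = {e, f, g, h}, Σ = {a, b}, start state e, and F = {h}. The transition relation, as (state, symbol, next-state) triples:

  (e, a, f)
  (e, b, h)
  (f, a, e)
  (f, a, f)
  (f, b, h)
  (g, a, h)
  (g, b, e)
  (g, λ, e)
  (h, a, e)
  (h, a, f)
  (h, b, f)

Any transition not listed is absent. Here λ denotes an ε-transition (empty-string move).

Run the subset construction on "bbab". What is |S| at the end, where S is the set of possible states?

1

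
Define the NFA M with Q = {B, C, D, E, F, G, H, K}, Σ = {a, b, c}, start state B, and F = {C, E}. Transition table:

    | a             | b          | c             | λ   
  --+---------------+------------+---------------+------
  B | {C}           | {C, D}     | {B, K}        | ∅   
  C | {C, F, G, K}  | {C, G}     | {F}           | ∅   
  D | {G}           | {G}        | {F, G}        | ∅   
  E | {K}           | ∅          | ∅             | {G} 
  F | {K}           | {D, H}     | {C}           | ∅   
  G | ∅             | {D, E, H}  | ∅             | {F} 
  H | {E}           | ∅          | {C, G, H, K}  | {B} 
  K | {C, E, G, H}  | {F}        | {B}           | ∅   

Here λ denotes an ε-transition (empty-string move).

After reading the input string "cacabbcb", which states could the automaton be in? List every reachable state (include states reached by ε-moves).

{B, C, D, E, F, G, H}

Start in {B}.
Read 'c': B→{B, K}; now {B, K}.
Read 'a': B→{C}, K→{C, E, G, H}; union {C, E, G, H}; ε-closure = {B, C, E, F, G, H}.
Read 'c': B→{B, K}, C→{F}, E→∅, F→{C}, G→∅, H→{C, G, H, K}; now {B, C, F, G, H, K}.
Read 'a': B→{C}, C→{C, F, G, K}, F→{K}, G→∅, H→{E}, K→{C, E, G, H}; union {C, E, F, G, H, K}; ε-closure = {B, C, E, F, G, H, K}.
Read 'b': B→{C, D}, C→{C, G}, E→∅, F→{D, H}, G→{D, E, H}, H→∅, K→{F}; union {C, D, E, F, G, H}; ε-closure = {B, C, D, E, F, G, H}.
Read 'b': B→{C, D}, C→{C, G}, D→{G}, E→∅, F→{D, H}, G→{D, E, H}, H→∅; union {C, D, E, G, H}; ε-closure = {B, C, D, E, F, G, H}.
Read 'c': B→{B, K}, C→{F}, D→{F, G}, E→∅, F→{C}, G→∅, H→{C, G, H, K}; now {B, C, F, G, H, K}.
Read 'b': B→{C, D}, C→{C, G}, F→{D, H}, G→{D, E, H}, H→∅, K→{F}; union {C, D, E, F, G, H}; ε-closure = {B, C, D, E, F, G, H}.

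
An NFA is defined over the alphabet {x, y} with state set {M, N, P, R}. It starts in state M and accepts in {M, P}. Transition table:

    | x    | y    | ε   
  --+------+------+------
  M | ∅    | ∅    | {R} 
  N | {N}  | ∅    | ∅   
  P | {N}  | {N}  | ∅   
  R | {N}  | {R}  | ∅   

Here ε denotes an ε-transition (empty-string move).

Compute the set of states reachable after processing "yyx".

Start: ε-closure({M}) = {M, R}.
Read 'y': {M, R} → {R}.
Read 'y': {R} → {R}.
Read 'x': {R} → {N}.

{N}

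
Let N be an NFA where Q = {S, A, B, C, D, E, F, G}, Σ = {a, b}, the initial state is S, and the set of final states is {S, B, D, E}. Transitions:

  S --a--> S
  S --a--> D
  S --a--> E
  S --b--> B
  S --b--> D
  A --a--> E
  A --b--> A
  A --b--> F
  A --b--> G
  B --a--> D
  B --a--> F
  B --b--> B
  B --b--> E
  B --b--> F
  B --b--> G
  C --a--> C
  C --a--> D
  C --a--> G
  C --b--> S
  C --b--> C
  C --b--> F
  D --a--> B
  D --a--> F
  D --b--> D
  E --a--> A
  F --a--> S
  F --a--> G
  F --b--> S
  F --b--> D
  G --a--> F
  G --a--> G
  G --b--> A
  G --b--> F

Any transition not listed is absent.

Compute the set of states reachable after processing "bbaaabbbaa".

Start in {S}.
Read 'b': S→{B, D}; now {B, D}.
Read 'b': B→{B, E, F, G}, D→{D}; now {B, D, E, F, G}.
Read 'a': B→{D, F}, D→{B, F}, E→{A}, F→{S, G}, G→{F, G}; now {S, A, B, D, F, G}.
Read 'a': S→{S, D, E}, A→{E}, B→{D, F}, D→{B, F}, F→{S, G}, G→{F, G}; now {S, B, D, E, F, G}.
Read 'a': S→{S, D, E}, B→{D, F}, D→{B, F}, E→{A}, F→{S, G}, G→{F, G}; now {S, A, B, D, E, F, G}.
Read 'b': S→{B, D}, A→{A, F, G}, B→{B, E, F, G}, D→{D}, E→∅, F→{S, D}, G→{A, F}; now {S, A, B, D, E, F, G}.
Read 'b': S→{B, D}, A→{A, F, G}, B→{B, E, F, G}, D→{D}, E→∅, F→{S, D}, G→{A, F}; now {S, A, B, D, E, F, G}.
Read 'b': S→{B, D}, A→{A, F, G}, B→{B, E, F, G}, D→{D}, E→∅, F→{S, D}, G→{A, F}; now {S, A, B, D, E, F, G}.
Read 'a': S→{S, D, E}, A→{E}, B→{D, F}, D→{B, F}, E→{A}, F→{S, G}, G→{F, G}; now {S, A, B, D, E, F, G}.
Read 'a': S→{S, D, E}, A→{E}, B→{D, F}, D→{B, F}, E→{A}, F→{S, G}, G→{F, G}; now {S, A, B, D, E, F, G}.

{S, A, B, D, E, F, G}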